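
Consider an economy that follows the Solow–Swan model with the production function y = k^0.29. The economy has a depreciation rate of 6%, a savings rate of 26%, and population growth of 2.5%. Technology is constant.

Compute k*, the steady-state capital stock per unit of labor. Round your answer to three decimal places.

k* ≈ 4.829

In steady state, investment equals break-even investment: s·k^α = (n + δ)·k.
Dividing both sides by k: k^(1−α) = s / (n + δ).
k^0.71 = 0.26 / (0.025 + 0.060) = 0.26 / 0.085 = 3.0588
k* = 3.0588^(1/0.71) ≈ 4.8292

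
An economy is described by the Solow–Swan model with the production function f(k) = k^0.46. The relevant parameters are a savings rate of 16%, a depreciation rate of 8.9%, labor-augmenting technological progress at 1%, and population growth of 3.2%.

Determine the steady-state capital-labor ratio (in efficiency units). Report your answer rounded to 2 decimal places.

k* = 1.45

Steady state requires s·f(k) = (n + g + δ)·k, i.e. s·k^α = (n + g + δ)·k.
Dividing both sides by k: k^(1−α) = s / (n + g + δ).
k^0.54 = 0.16 / (0.032 + 0.010 + 0.089) = 0.16 / 0.131 = 1.2214
k* = 1.2214^(1/0.54) ≈ 1.4483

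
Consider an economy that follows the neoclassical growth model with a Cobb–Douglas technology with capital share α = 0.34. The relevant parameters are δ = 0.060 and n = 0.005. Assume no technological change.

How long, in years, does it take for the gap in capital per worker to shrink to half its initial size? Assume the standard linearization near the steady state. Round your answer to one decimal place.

half-life ≈ 16.2 years

Near the steady state the convergence rate is λ = (1 − α)(n + δ).
λ = (1 − 0.34) × 0.065 = 0.66 × 0.065 = 0.0429
Half-life = ln 2 / λ = 0.6931 / 0.0429 ≈ 16.16 years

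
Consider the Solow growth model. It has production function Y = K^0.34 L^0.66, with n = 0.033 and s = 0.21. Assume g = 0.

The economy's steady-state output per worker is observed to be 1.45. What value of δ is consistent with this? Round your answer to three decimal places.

δ ≈ 0.069

Steady state requires s·f(k) = (n + δ)·k, i.e. s·k^α = (n + δ)·k.
Since y* = [s/(n + δ)]^(α/(1−α)), we have s/(n + δ) = (y*)^((1−α)/α) = 1.45^1.9412 = 2.0571.
Therefore n + δ = s / 2.0571 = 0.21 / 2.0571 = 0.1021, so δ = 0.1021 − 0.033 = 0.0691.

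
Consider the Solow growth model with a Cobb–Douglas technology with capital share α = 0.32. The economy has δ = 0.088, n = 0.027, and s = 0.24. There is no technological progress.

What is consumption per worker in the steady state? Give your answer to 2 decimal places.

In steady state, investment equals break-even investment: s·k^α = (n + δ)·k.
Rearranging, k^(1−α) = s / (n + δ).
k^0.68 = 0.24 / (0.027 + 0.088) = 0.24 / 0.115 = 2.0870
k* = 2.0870^(1/0.68) ≈ 2.9504
y* = (k*)^α = 2.9504^0.32 ≈ 1.4137
c* = (1 − s)·y* = (1 − 0.24) × 1.4137 ≈ 1.0744

c* = 1.07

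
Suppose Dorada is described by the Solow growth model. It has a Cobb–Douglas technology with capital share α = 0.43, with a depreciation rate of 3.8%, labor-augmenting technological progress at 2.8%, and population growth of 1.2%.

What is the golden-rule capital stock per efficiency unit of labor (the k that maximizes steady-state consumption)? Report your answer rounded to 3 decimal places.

The golden rule sets f'(k) = n + g + δ, i.e. α·k^(α−1) = n + g + δ.
So k^(1−α) = α / (n + g + δ) = 0.43 / 0.078 = 5.5128.
k_gold = 5.5128^(1/0.57) ≈ 19.9826

k_gold ≈ 19.983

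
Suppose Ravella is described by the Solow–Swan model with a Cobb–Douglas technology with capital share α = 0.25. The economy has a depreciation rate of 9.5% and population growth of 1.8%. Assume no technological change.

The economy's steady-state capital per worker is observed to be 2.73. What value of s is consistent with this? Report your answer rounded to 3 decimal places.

At the steady state, Δk = 0, so s·k^α = (n + δ)·k.
So s / (n + δ) = (k*)^(1−α) = 2.73^0.75 = 2.1238.
Therefore s = 2.1238 × (n + δ) = 2.1238 × 0.113 = 0.2400.

s ≈ 0.240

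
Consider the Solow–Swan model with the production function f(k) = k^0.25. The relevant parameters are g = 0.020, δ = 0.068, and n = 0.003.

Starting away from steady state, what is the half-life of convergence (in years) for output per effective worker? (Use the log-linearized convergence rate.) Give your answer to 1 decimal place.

Near the steady state the convergence rate is λ = (1 − α)(n + g + δ).
λ = (1 − 0.25) × 0.091 = 0.75 × 0.091 = 0.06825
Half-life = ln 2 / λ = 0.6931 / 0.06825 ≈ 10.16 years

half-life ≈ 10.2 years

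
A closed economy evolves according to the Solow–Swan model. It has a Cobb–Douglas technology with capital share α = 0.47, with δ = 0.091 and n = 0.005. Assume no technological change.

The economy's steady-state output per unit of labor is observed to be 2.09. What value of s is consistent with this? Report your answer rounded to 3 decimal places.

s ≈ 0.220

In steady state, investment equals break-even investment: s·k^α = (n + δ)·k.
Since y* = [s/(n + δ)]^(α/(1−α)), we have s/(n + δ) = (y*)^((1−α)/α) = 2.09^1.1277 = 2.2963.
Therefore s = 2.2963 × (n + δ) = 2.2963 × 0.096 = 0.2204.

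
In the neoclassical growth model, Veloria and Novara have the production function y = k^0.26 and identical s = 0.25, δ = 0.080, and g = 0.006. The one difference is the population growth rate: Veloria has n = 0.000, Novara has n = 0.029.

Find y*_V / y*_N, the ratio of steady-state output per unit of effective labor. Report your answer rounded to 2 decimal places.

y*_V / y*_N ≈ 1.11

Steady-state y* = [s/(n + g + δ)]^(α/(1−α)), so the ratio is [ (s_V/(n + g + δ)_V) / (s_N/(n + g + δ)_N) ]^0.3514.
s_V/(n + g + δ)_V = 0.25/0.086 = 2.9070; s_N/(n + g + δ)_N = 0.25/0.115 = 2.1739.
Ratio = (2.9070/2.1739)^0.3514 = 1.3372^0.3514 ≈ 1.1075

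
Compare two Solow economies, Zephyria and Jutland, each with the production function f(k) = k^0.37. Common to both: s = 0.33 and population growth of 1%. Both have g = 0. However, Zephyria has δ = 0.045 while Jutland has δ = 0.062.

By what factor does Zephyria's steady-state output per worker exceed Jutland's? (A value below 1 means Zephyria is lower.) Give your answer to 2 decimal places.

y*_Z / y*_J ≈ 1.17

Steady-state y* = [s/(n + δ)]^(α/(1−α)), so the ratio is [ (s_Z/(n + δ)_Z) / (s_J/(n + δ)_J) ]^0.5873.
s_Z/(n + δ)_Z = 0.33/0.055 = 6.0000; s_J/(n + δ)_J = 0.33/0.072 = 4.5833.
Ratio = (6.0000/4.5833)^0.5873 = 1.3091^0.5873 ≈ 1.1714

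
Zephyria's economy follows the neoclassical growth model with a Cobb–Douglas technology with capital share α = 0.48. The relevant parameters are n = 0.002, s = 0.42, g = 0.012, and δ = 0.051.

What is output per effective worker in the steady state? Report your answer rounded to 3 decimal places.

y* ≈ 5.598

In steady state, investment equals break-even investment: s·k^α = (n + g + δ)·k.
Rearranging, k^(1−α) = s / (n + g + δ).
k^0.52 = 0.42 / (0.002 + 0.012 + 0.051) = 0.42 / 0.065 = 6.4615
k* = 6.4615^(1/0.52) ≈ 36.1687
y* = (k*)^α = 36.1687^0.48 ≈ 5.5976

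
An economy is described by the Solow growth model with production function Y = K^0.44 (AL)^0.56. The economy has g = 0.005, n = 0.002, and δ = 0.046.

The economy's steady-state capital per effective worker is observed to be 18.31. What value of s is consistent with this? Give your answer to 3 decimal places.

In steady state, investment equals break-even investment: s·k^α = (n + g + δ)·k.
So s / (n + g + δ) = (k*)^(1−α) = 18.31^0.56 = 5.0945.
Therefore s = 5.0945 × (n + g + δ) = 5.0945 × 0.053 = 0.2700.

s ≈ 0.270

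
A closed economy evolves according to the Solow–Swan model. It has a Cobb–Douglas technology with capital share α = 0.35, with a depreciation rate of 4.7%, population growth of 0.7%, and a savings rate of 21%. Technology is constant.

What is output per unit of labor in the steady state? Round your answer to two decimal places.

In steady state, investment equals break-even investment: s·k^α = (n + δ)·k.
Dividing both sides by k: k^(1−α) = s / (n + δ).
k^0.65 = 0.21 / (0.007 + 0.047) = 0.21 / 0.054 = 3.8889
k* = 3.8889^(1/0.65) ≈ 8.0803
y* = (k*)^α = 8.0803^0.35 ≈ 2.0778

y* ≈ 2.08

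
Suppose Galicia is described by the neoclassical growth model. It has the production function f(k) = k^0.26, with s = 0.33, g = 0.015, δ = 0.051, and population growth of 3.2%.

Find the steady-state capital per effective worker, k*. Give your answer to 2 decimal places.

In steady state, investment equals break-even investment: s·k^α = (n + g + δ)·k.
Rearranging, k^(1−α) = s / (n + g + δ).
k^0.74 = 0.33 / (0.032 + 0.015 + 0.051) = 0.33 / 0.098 = 3.3673
k* = 3.3673^(1/0.74) ≈ 5.1587

k* ≈ 5.16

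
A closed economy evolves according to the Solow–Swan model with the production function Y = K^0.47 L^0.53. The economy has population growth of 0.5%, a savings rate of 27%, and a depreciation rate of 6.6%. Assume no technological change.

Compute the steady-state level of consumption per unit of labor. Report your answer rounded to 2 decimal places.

c* ≈ 2.39

In steady state, investment equals break-even investment: s·k^α = (n + δ)·k.
Dividing both sides by k: k^(1−α) = s / (n + δ).
k^0.53 = 0.27 / (0.005 + 0.066) = 0.27 / 0.071 = 3.8028
k* = 3.8028^(1/0.53) ≈ 12.4318
y* = (k*)^α = 12.4318^0.47 ≈ 3.2691
c* = (1 − s)·y* = (1 − 0.27) × 3.2691 ≈ 2.3864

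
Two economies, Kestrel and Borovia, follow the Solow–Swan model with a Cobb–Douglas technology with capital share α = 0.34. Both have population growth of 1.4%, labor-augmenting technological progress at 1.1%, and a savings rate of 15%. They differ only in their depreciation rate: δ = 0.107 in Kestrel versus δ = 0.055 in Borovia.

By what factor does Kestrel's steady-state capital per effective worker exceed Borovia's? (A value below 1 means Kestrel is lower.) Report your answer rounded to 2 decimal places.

k*_K / k*_B ≈ 0.47

Steady-state k* = [s/(n + g + δ)]^(1/(1−α)), so the ratio is [ (s_K/(n + g + δ)_K) / (s_B/(n + g + δ)_B) ]^1.5152.
s_K/(n + g + δ)_K = 0.15/0.132 = 1.1364; s_B/(n + g + δ)_B = 0.15/0.080 = 1.8750.
Ratio = (1.1364/1.8750)^1.5152 = 0.6061^1.5152 ≈ 0.4683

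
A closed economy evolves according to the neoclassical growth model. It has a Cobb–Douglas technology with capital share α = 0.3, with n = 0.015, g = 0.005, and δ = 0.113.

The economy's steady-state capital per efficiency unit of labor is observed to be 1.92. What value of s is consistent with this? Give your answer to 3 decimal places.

s ≈ 0.210

At the steady state, Δk = 0, so s·k^α = (n + g + δ)·k.
So s / (n + g + δ) = (k*)^(1−α) = 1.92^0.7 = 1.5787.
Therefore s = 1.5787 × (n + g + δ) = 1.5787 × 0.133 = 0.2100.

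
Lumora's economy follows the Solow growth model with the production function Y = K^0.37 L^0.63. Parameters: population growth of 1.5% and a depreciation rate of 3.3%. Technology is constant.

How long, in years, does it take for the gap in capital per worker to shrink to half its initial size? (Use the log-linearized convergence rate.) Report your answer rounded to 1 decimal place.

about 22.9 years

Near the steady state the convergence rate is λ = (1 − α)(n + δ).
λ = (1 − 0.37) × 0.048 = 0.63 × 0.048 = 0.03024
Half-life = ln 2 / λ = 0.6931 / 0.03024 ≈ 22.92 years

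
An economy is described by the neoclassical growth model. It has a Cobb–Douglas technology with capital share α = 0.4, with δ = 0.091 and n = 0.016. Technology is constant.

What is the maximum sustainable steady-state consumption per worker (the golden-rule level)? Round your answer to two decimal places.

c_gold ≈ 1.45

At the golden rule, f'(k) = n + δ, so α·k^(α−1) = n + δ and k_gold = (α/(n + δ))^(1/(1−α)).
k_gold = (0.4/0.107)^(1/0.6) = 3.7383^1.6667 ≈ 9.0048
c_gold = f(k_gold) − (n + δ)·k_gold = 2.4087 − 0.107×9.0048 ≈ 1.4452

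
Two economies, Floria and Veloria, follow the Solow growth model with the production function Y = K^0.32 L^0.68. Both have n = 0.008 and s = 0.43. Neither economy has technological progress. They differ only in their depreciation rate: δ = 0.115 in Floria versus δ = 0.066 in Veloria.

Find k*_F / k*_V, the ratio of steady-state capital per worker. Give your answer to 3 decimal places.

ratio ≈ 0.474

Steady-state k* = [s/(n + δ)]^(1/(1−α)), so the ratio is [ (s_F/(n + δ)_F) / (s_V/(n + δ)_V) ]^1.4706.
s_F/(n + δ)_F = 0.43/0.123 = 3.4959; s_V/(n + δ)_V = 0.43/0.074 = 5.8108.
Ratio = (3.4959/5.8108)^1.4706 = 0.6016^1.4706 ≈ 0.4736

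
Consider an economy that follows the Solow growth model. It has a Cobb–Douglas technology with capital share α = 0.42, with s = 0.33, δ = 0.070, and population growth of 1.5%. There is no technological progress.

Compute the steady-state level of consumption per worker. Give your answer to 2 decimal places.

In steady state, investment equals break-even investment: s·k^α = (n + δ)·k.
Dividing both sides by k: k^(1−α) = s / (n + δ).
k^0.58 = 0.33 / (0.015 + 0.070) = 0.33 / 0.085 = 3.8824
k* = 3.8824^(1/0.58) ≈ 10.3679
y* = (k*)^α = 10.3679^0.42 ≈ 2.6705
c* = (1 − s)·y* = (1 − 0.33) × 2.6705 ≈ 1.7892

c* = 1.79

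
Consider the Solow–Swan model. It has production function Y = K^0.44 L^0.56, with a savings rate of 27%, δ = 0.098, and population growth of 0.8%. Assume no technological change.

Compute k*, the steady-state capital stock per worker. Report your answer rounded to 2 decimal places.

k* = 5.31

At the steady state, Δk = 0, so s·k^α = (n + δ)·k.
Rearranging, k^(1−α) = s / (n + δ).
k^0.56 = 0.27 / (0.008 + 0.098) = 0.27 / 0.106 = 2.5472
k* = 2.5472^(1/0.56) ≈ 5.3102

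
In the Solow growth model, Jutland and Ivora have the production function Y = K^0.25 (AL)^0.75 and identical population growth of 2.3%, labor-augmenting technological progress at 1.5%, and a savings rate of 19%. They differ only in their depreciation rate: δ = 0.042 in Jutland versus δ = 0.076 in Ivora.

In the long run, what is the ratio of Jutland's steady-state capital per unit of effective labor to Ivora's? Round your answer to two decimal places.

Steady-state k* = [s/(n + g + δ)]^(1/(1−α)), so the ratio is [ (s_J/(n + g + δ)_J) / (s_I/(n + g + δ)_I) ]^1.3333.
s_J/(n + g + δ)_J = 0.19/0.080 = 2.3750; s_I/(n + g + δ)_I = 0.19/0.114 = 1.6667.
Ratio = (2.3750/1.6667)^1.3333 = 1.4250^1.3333 ≈ 1.6035

ratio ≈ 1.60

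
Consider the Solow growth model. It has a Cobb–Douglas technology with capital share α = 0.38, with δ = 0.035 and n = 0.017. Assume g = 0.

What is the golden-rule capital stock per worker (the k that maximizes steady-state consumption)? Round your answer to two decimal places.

k_gold ≈ 24.73

The golden rule sets f'(k) = n + δ, i.e. α·k^(α−1) = n + δ.
So k^(1−α) = α / (n + δ) = 0.38 / 0.052 = 7.3077.
k_gold = 7.3077^(1/0.62) ≈ 24.7283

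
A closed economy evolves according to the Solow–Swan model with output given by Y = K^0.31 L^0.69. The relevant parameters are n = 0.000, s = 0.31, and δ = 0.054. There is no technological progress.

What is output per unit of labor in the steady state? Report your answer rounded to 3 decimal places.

y* ≈ 2.193

At the steady state, Δk = 0, so s·k^α = (n + δ)·k.
Rearranging, k^(1−α) = s / (n + δ).
k^0.69 = 0.31 / (0.000 + 0.054) = 0.31 / 0.054 = 5.7407
k* = 5.7407^(1/0.69) ≈ 12.5878
y* = (k*)^α = 12.5878^0.31 ≈ 2.1927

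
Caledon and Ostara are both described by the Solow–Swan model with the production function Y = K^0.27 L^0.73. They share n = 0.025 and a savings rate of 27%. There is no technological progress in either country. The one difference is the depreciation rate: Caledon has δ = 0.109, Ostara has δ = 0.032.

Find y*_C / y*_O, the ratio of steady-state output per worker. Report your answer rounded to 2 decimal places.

y*_C / y*_O ≈ 0.73

Steady-state y* = [s/(n + δ)]^(α/(1−α)), so the ratio is [ (s_C/(n + δ)_C) / (s_O/(n + δ)_O) ]^0.3699.
s_C/(n + δ)_C = 0.27/0.134 = 2.0149; s_O/(n + δ)_O = 0.27/0.057 = 4.7368.
Ratio = (2.0149/4.7368)^0.3699 = 0.4254^0.3699 ≈ 0.7289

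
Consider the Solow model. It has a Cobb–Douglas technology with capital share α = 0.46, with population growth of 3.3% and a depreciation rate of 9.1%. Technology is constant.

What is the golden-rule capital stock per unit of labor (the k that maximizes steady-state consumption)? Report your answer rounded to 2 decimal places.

k_gold ≈ 11.33

The golden rule sets f'(k) = n + δ, i.e. α·k^(α−1) = n + δ.
So k^(1−α) = α / (n + δ) = 0.46 / 0.124 = 3.7097.
k_gold = 3.7097^(1/0.54) ≈ 11.3326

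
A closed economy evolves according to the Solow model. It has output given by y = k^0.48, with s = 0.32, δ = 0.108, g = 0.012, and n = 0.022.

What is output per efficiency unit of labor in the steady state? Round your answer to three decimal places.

y* = 2.117

In steady state, investment equals break-even investment: s·k^α = (n + g + δ)·k.
Dividing both sides by k: k^(1−α) = s / (n + g + δ).
k^0.52 = 0.32 / (0.022 + 0.012 + 0.108) = 0.32 / 0.142 = 2.2535
k* = 2.2535^(1/0.52) ≈ 4.7706
y* = (k*)^α = 4.7706^0.48 ≈ 2.1170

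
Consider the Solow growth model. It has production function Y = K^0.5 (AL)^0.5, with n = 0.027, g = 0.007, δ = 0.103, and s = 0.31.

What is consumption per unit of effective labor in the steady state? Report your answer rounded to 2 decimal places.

Steady state requires s·f(k) = (n + g + δ)·k, i.e. s·k^α = (n + g + δ)·k.
Dividing both sides by k: k^(1−α) = s / (n + g + δ).
k^0.5 = 0.31 / (0.027 + 0.007 + 0.103) = 0.31 / 0.137 = 2.2628
k* = 2.2628^(1/0.5) ≈ 5.1203
y* = (k*)^α = 5.1203^0.5 ≈ 2.2628
c* = (1 − s)·y* = (1 − 0.31) × 2.2628 ≈ 1.5613

c* = 1.56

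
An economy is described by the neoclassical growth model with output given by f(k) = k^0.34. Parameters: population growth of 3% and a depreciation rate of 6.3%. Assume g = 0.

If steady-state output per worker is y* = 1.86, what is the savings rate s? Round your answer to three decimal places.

At the steady state, Δk = 0, so s·k^α = (n + δ)·k.
Since y* = [s/(n + δ)]^(α/(1−α)), we have s/(n + δ) = (y*)^((1−α)/α) = 1.86^1.9412 = 3.3356.
Therefore s = 3.3356 × (n + δ) = 3.3356 × 0.093 = 0.3102.

s ≈ 0.310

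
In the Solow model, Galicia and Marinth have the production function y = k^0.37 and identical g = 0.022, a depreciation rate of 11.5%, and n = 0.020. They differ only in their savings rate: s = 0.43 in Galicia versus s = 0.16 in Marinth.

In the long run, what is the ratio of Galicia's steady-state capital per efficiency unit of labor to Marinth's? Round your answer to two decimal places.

Steady-state k* = [s/(n + g + δ)]^(1/(1−α)), so the ratio is [ (s_G/(n + g + δ)_G) / (s_M/(n + g + δ)_M) ]^1.5873.
s_G/(n + g + δ)_G = 0.43/0.157 = 2.7389; s_M/(n + g + δ)_M = 0.16/0.157 = 1.0191.
Ratio = (2.7389/1.0191)^1.5873 = 2.6876^1.5873 ≈ 4.8032

k*_G / k*_M ≈ 4.80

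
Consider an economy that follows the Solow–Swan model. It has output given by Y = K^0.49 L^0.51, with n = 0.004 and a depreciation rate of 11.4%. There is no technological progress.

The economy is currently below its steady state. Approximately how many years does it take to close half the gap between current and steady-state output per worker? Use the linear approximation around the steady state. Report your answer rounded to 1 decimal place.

about 11.5 years

Near the steady state the convergence rate is λ = (1 − α)(n + δ).
λ = (1 − 0.49) × 0.118 = 0.51 × 0.118 = 0.06018
Half-life = ln 2 / λ = 0.6931 / 0.06018 ≈ 11.52 years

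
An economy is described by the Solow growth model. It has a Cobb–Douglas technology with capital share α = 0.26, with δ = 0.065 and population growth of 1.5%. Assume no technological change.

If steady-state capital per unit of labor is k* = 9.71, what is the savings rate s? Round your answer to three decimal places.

s ≈ 0.430

In steady state, investment equals break-even investment: s·k^α = (n + δ)·k.
So s / (n + δ) = (k*)^(1−α) = 9.71^0.74 = 5.3770.
Therefore s = 5.3770 × (n + δ) = 5.3770 × 0.080 = 0.4302.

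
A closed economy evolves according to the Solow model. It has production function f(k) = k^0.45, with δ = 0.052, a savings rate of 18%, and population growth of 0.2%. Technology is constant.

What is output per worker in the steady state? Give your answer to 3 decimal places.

At the steady state, Δk = 0, so s·k^α = (n + δ)·k.
Dividing both sides by k: k^(1−α) = s / (n + δ).
k^0.55 = 0.18 / (0.002 + 0.052) = 0.18 / 0.054 = 3.3333
k* = 3.3333^(1/0.55) ≈ 8.9265
y* = (k*)^α = 8.9265^0.45 ≈ 2.6780

y* ≈ 2.678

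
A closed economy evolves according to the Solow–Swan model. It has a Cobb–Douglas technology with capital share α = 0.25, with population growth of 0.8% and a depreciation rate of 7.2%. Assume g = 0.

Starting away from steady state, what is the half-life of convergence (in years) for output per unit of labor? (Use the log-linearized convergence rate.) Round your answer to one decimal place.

Near the steady state the convergence rate is λ = (1 − α)(n + δ).
λ = (1 − 0.25) × 0.080 = 0.75 × 0.080 = 0.0600
Half-life = ln 2 / λ = 0.6931 / 0.0600 ≈ 11.55 years

half-life ≈ 11.6 years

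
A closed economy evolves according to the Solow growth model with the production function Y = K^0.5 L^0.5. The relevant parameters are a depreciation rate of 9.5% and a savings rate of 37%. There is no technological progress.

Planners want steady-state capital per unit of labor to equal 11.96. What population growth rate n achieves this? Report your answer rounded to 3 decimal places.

Steady state requires s·f(k) = (n + δ)·k, i.e. s·k^α = (n + δ)·k.
So s / (n + δ) = (k*)^(1−α) = 11.96^0.5 = 3.4583.
Therefore n + δ = s / 3.4583 = 0.37 / 3.4583 = 0.1070, so n = 0.1070 − 0.095 = 0.0120.

n ≈ 0.012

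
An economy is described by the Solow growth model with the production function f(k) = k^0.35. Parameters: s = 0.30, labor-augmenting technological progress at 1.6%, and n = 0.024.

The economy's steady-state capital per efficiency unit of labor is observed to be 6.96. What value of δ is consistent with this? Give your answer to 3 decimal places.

In steady state, investment equals break-even investment: s·k^α = (n + g + δ)·k.
So s / (n + g + δ) = (k*)^(1−α) = 6.96^0.65 = 3.5294.
Therefore n + g + δ = s / 3.5294 = 0.30 / 3.5294 = 0.0850, so δ = 0.0850 − 0.040 = 0.0450.

δ ≈ 0.045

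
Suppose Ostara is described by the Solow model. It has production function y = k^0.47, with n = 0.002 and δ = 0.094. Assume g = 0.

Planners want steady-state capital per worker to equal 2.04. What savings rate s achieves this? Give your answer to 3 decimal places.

s ≈ 0.140

In steady state, investment equals break-even investment: s·k^α = (n + δ)·k.
So s / (n + δ) = (k*)^(1−α) = 2.04^0.53 = 1.4592.
Therefore s = 1.4592 × (n + δ) = 1.4592 × 0.096 = 0.1401.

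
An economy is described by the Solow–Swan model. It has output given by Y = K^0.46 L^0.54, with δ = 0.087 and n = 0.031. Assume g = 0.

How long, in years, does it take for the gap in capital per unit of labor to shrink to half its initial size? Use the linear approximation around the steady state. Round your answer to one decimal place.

about 10.9 years

Near the steady state the convergence rate is λ = (1 − α)(n + δ).
λ = (1 − 0.46) × 0.118 = 0.54 × 0.118 = 0.06372
Half-life = ln 2 / λ = 0.6931 / 0.06372 ≈ 10.88 years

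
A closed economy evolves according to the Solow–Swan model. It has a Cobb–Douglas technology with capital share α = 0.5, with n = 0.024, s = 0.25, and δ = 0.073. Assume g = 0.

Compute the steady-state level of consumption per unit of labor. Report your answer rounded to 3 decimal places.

At the steady state, Δk = 0, so s·k^α = (n + δ)·k.
Dividing both sides by k: k^(1−α) = s / (n + δ).
k^0.5 = 0.25 / (0.024 + 0.073) = 0.25 / 0.097 = 2.5773
k* = 2.5773^(1/0.5) ≈ 6.6425
y* = (k*)^α = 6.6425^0.5 ≈ 2.5773
c* = (1 − s)·y* = (1 − 0.25) × 2.5773 ≈ 1.9330

c* = 1.933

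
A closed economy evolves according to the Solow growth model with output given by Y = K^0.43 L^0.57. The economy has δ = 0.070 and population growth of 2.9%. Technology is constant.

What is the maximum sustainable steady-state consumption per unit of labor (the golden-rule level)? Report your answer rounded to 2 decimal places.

At the golden rule, f'(k) = n + δ, so α·k^(α−1) = n + δ and k_gold = (α/(n + δ))^(1/(1−α)).
k_gold = (0.43/0.099)^(1/0.57) = 4.3434^1.7544 ≈ 13.1525
c_gold = f(k_gold) − (n + δ)·k_gold = 3.0281 − 0.099×13.1525 ≈ 1.7260

c_gold ≈ 1.73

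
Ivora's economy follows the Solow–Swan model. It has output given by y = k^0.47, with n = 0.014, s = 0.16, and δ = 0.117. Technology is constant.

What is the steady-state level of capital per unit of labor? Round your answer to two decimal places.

Steady state requires s·f(k) = (n + δ)·k, i.e. s·k^α = (n + δ)·k.
Dividing both sides by k: k^(1−α) = s / (n + δ).
k^0.53 = 0.16 / (0.014 + 0.117) = 0.16 / 0.131 = 1.2214
k* = 1.2214^(1/0.53) ≈ 1.4584

k* ≈ 1.46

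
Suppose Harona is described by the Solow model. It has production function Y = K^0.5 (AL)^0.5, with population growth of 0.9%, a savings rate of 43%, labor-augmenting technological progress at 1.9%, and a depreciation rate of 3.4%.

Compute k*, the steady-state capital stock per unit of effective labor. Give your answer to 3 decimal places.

At the steady state, Δk = 0, so s·k^α = (n + g + δ)·k.
Dividing both sides by k: k^(1−α) = s / (n + g + δ).
k^0.5 = 0.43 / (0.009 + 0.019 + 0.034) = 0.43 / 0.062 = 6.9355
k* = 6.9355^(1/0.5) ≈ 48.1012

k* = 48.101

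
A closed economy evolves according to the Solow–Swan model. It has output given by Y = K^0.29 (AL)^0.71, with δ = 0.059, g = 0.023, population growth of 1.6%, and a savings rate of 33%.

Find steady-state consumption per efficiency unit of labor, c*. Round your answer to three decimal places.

c* = 1.100

In steady state, investment equals break-even investment: s·k^α = (n + g + δ)·k.
Dividing both sides by k: k^(1−α) = s / (n + g + δ).
k^0.71 = 0.33 / (0.016 + 0.023 + 0.059) = 0.33 / 0.098 = 3.3673
k* = 3.3673^(1/0.71) ≈ 5.5290
y* = (k*)^α = 5.5290^0.29 ≈ 1.6420
c* = (1 − s)·y* = (1 − 0.33) × 1.6420 ≈ 1.1001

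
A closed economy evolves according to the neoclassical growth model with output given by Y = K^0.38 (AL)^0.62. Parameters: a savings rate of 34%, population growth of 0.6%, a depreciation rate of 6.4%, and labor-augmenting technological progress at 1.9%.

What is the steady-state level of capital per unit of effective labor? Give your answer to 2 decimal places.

k* ≈ 8.69

Steady state requires s·f(k) = (n + g + δ)·k, i.e. s·k^α = (n + g + δ)·k.
Rearranging, k^(1−α) = s / (n + g + δ).
k^0.62 = 0.34 / (0.006 + 0.019 + 0.064) = 0.34 / 0.089 = 3.8202
k* = 3.8202^(1/0.62) ≈ 8.6866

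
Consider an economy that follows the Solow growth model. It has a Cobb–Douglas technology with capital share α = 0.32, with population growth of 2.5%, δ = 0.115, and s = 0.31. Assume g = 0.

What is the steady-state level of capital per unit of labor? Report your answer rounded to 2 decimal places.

k* ≈ 3.22

Steady state requires s·f(k) = (n + δ)·k, i.e. s·k^α = (n + δ)·k.
Dividing both sides by k: k^(1−α) = s / (n + δ).
k^0.68 = 0.31 / (0.025 + 0.115) = 0.31 / 0.140 = 2.2143
k* = 2.2143^(1/0.68) ≈ 3.2188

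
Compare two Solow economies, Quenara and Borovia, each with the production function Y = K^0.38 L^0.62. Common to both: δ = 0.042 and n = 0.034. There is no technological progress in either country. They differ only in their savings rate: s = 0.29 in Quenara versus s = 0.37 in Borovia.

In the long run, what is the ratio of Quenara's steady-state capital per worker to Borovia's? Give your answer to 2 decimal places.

Steady-state k* = [s/(n + δ)]^(1/(1−α)), so the ratio is [ (s_Q/(n + δ)_Q) / (s_B/(n + δ)_B) ]^1.6129.
s_Q/(n + δ)_Q = 0.29/0.076 = 3.8158; s_B/(n + δ)_B = 0.37/0.076 = 4.8684.
Ratio = (3.8158/4.8684)^1.6129 = 0.7838^1.6129 ≈ 0.6751

ratio ≈ 0.68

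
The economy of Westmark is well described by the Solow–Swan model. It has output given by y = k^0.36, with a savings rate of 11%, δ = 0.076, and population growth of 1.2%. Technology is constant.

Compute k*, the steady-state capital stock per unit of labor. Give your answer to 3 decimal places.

At the steady state, Δk = 0, so s·k^α = (n + δ)·k.
Dividing both sides by k: k^(1−α) = s / (n + δ).
k^0.64 = 0.11 / (0.012 + 0.076) = 0.11 / 0.088 = 1.2500
k* = 1.2500^(1/0.64) ≈ 1.4172

k* ≈ 1.417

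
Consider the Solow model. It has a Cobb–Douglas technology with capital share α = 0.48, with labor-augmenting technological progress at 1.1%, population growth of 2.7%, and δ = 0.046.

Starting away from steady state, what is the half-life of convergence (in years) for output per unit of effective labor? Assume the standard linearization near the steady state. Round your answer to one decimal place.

half-life ≈ 15.9 years

Near the steady state the convergence rate is λ = (1 − α)(n + g + δ).
λ = (1 − 0.48) × 0.084 = 0.52 × 0.084 = 0.04368
Half-life = ln 2 / λ = 0.6931 / 0.04368 ≈ 15.87 years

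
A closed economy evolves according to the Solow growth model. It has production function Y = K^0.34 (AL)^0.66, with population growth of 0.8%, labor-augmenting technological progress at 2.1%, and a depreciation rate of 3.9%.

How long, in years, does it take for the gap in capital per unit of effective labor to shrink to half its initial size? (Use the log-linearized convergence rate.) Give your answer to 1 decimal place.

Near the steady state the convergence rate is λ = (1 − α)(n + g + δ).
λ = (1 − 0.34) × 0.068 = 0.66 × 0.068 = 0.04488
Half-life = ln 2 / λ = 0.6931 / 0.04488 ≈ 15.44 years

half-life ≈ 15.4 years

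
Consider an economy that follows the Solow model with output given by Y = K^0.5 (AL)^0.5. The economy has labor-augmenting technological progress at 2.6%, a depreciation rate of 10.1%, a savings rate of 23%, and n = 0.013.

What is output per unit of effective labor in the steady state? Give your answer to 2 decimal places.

Steady state requires s·f(k) = (n + g + δ)·k, i.e. s·k^α = (n + g + δ)·k.
Dividing both sides by k: k^(1−α) = s / (n + g + δ).
k^0.5 = 0.23 / (0.013 + 0.026 + 0.101) = 0.23 / 0.140 = 1.6429
k* = 1.6429^(1/0.5) ≈ 2.6991
y* = (k*)^α = 2.6991^0.5 ≈ 1.6429

y* ≈ 1.64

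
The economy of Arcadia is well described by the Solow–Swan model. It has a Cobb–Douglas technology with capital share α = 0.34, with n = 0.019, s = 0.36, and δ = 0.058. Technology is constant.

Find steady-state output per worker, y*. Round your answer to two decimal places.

At the steady state, Δk = 0, so s·k^α = (n + δ)·k.
Dividing both sides by k: k^(1−α) = s / (n + δ).
k^0.66 = 0.36 / (0.019 + 0.058) = 0.36 / 0.077 = 4.6753
k* = 4.6753^(1/0.66) ≈ 10.3482
y* = (k*)^α = 10.3482^0.34 ≈ 2.2134

y* = 2.21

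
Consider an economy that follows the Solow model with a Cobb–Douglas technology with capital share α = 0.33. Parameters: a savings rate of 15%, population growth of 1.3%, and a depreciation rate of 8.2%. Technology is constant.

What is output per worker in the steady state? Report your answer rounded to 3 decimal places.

y* ≈ 1.252

At the steady state, Δk = 0, so s·k^α = (n + δ)·k.
Rearranging, k^(1−α) = s / (n + δ).
k^0.67 = 0.15 / (0.013 + 0.082) = 0.15 / 0.095 = 1.5789
k* = 1.5789^(1/0.67) ≈ 1.9772
y* = (k*)^α = 1.9772^0.33 ≈ 1.2523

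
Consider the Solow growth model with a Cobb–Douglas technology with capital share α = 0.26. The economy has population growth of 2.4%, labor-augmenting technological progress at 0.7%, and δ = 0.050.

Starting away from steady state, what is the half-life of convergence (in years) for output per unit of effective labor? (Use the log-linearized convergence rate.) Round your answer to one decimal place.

Near the steady state the convergence rate is λ = (1 − α)(n + g + δ).
λ = (1 − 0.26) × 0.081 = 0.74 × 0.081 = 0.05994
Half-life = ln 2 / λ = 0.6931 / 0.05994 ≈ 11.56 years

t_½ ≈ 11.6 years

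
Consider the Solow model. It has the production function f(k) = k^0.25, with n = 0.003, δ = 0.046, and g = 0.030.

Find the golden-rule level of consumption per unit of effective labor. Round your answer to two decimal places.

c_gold ≈ 1.10

At the golden rule, f'(k) = n + g + δ, so α·k^(α−1) = n + g + δ and k_gold = (α/(n + g + δ))^(1/(1−α)).
k_gold = (0.25/0.079)^(1/0.75) = 3.1646^1.3333 ≈ 4.6460
c_gold = f(k_gold) − (n + g + δ)·k_gold = 1.4681 − 0.079×4.6460 ≈ 1.1011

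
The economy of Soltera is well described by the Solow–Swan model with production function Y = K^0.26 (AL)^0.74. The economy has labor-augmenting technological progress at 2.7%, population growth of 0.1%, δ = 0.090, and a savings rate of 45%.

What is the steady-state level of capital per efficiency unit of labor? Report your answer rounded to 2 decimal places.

k* = 6.10

Steady state requires s·f(k) = (n + g + δ)·k, i.e. s·k^α = (n + g + δ)·k.
Dividing both sides by k: k^(1−α) = s / (n + g + δ).
k^0.74 = 0.45 / (0.001 + 0.027 + 0.090) = 0.45 / 0.118 = 3.8136
k* = 3.8136^(1/0.74) ≈ 6.1036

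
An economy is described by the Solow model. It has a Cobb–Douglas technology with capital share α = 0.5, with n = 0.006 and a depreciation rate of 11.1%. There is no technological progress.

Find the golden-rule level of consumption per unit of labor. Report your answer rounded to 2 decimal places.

c_gold ≈ 2.14

At the golden rule, f'(k) = n + δ, so α·k^(α−1) = n + δ and k_gold = (α/(n + δ))^(1/(1−α)).
k_gold = (0.5/0.117)^(1/0.5) = 4.2735^2 ≈ 18.2628
c_gold = f(k_gold) − (n + δ)·k_gold = 4.2735 − 0.117×18.2628 ≈ 2.1368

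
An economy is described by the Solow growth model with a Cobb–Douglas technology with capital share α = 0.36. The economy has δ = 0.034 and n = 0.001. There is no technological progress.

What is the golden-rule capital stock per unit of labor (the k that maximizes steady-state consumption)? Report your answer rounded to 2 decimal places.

k_gold ≈ 38.16

The golden rule sets f'(k) = n + δ, i.e. α·k^(α−1) = n + δ.
So k^(1−α) = α / (n + δ) = 0.36 / 0.035 = 10.2857.
k_gold = 10.2857^(1/0.64) ≈ 38.1606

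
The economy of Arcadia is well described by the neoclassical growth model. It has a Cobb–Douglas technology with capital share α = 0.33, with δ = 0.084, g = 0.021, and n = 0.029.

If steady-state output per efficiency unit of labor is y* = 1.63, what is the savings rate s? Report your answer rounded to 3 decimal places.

s ≈ 0.361

At the steady state, Δk = 0, so s·k^α = (n + g + δ)·k.
Since y* = [s/(n + g + δ)]^(α/(1−α)), we have s/(n + g + δ) = (y*)^((1−α)/α) = 1.63^2.0303 = 2.6965.
Therefore s = 2.6965 × (n + g + δ) = 2.6965 × 0.134 = 0.3613.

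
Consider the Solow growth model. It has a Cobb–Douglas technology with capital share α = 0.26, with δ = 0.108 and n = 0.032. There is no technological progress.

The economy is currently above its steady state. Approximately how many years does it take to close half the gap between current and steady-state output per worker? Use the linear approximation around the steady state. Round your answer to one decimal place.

Near the steady state the convergence rate is λ = (1 − α)(n + δ).
λ = (1 − 0.26) × 0.140 = 0.74 × 0.140 = 0.1036
Half-life = ln 2 / λ = 0.6931 / 0.1036 ≈ 6.69 years

about 6.7 years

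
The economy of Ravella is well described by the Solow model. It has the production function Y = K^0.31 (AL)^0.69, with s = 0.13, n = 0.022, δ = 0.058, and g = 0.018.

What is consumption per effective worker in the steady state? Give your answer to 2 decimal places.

Steady state requires s·f(k) = (n + g + δ)·k, i.e. s·k^α = (n + g + δ)·k.
Dividing both sides by k: k^(1−α) = s / (n + g + δ).
k^0.69 = 0.13 / (0.022 + 0.018 + 0.058) = 0.13 / 0.098 = 1.3265
k* = 1.3265^(1/0.69) ≈ 1.5060
y* = (k*)^α = 1.5060^0.31 ≈ 1.1353
c* = (1 − s)·y* = (1 − 0.13) × 1.1353 ≈ 0.9877

c* ≈ 0.99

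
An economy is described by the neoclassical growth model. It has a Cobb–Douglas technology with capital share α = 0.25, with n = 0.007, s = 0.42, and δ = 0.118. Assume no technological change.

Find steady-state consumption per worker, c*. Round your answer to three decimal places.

c* ≈ 0.869

At the steady state, Δk = 0, so s·k^α = (n + δ)·k.
Rearranging, k^(1−α) = s / (n + δ).
k^0.75 = 0.42 / (0.007 + 0.118) = 0.42 / 0.125 = 3.3600
k* = 3.3600^(1/0.75) ≈ 5.0325
y* = (k*)^α = 5.0325^0.25 ≈ 1.4978
c* = (1 − s)·y* = (1 − 0.42) × 1.4978 ≈ 0.8687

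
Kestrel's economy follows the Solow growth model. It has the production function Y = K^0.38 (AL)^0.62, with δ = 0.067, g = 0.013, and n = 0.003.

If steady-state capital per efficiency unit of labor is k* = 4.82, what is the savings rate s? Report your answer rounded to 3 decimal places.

s ≈ 0.220

At the steady state, Δk = 0, so s·k^α = (n + g + δ)·k.
So s / (n + g + δ) = (k*)^(1−α) = 4.82^0.62 = 2.6515.
Therefore s = 2.6515 × (n + g + δ) = 2.6515 × 0.083 = 0.2201.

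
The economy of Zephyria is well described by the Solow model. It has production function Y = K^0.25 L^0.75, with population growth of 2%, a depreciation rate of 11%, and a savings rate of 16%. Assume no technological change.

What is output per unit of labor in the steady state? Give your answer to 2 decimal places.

y* ≈ 1.07

At the steady state, Δk = 0, so s·k^α = (n + δ)·k.
Dividing both sides by k: k^(1−α) = s / (n + δ).
k^0.75 = 0.16 / (0.020 + 0.110) = 0.16 / 0.130 = 1.2308
k* = 1.2308^(1/0.75) ≈ 1.3190
y* = (k*)^α = 1.3190^0.25 ≈ 1.0717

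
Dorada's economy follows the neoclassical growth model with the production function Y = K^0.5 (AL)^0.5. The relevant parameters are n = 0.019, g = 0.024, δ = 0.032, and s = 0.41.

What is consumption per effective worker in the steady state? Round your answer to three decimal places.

At the steady state, Δk = 0, so s·k^α = (n + g + δ)·k.
Rearranging, k^(1−α) = s / (n + g + δ).
k^0.5 = 0.41 / (0.019 + 0.024 + 0.032) = 0.41 / 0.075 = 5.4667
k* = 5.4667^(1/0.5) ≈ 29.8848
y* = (k*)^α = 29.8848^0.5 ≈ 5.4667
c* = (1 − s)·y* = (1 − 0.41) × 5.4667 ≈ 3.2254

c* = 3.225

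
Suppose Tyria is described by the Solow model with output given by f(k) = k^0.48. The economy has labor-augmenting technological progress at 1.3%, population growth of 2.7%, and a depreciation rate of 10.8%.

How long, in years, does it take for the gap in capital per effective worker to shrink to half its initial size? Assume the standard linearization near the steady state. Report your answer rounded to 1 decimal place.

Near the steady state the convergence rate is λ = (1 − α)(n + g + δ).
λ = (1 − 0.48) × 0.148 = 0.52 × 0.148 = 0.07696
Half-life = ln 2 / λ = 0.6931 / 0.07696 ≈ 9.01 years

t_½ ≈ 9.0 years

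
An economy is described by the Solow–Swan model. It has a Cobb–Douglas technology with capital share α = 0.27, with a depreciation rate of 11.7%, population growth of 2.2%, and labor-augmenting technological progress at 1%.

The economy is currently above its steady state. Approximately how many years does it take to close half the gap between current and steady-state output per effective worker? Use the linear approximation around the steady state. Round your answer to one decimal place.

Near the steady state the convergence rate is λ = (1 − α)(n + g + δ).
λ = (1 − 0.27) × 0.149 = 0.73 × 0.149 = 0.10877
Half-life = ln 2 / λ = 0.6931 / 0.10877 ≈ 6.37 years

half-life ≈ 6.4 years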